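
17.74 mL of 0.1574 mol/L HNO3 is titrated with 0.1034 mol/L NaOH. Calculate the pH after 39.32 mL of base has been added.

n(acid) = 0.1574 x 0.01774 = 0.002792 mol; n(NaOH) added = 0.1034 x 0.03932 = 0.004066 mol.
Base is in excess by 0.004066 - 0.002792 = 0.001273 mol in a total volume of 0.05706 L.
[OH^-] = 0.001273/0.05706 = 0.02232 M, so pOH = 1.65 and pH = 14.00 - 1.65 = 12.35.

12.35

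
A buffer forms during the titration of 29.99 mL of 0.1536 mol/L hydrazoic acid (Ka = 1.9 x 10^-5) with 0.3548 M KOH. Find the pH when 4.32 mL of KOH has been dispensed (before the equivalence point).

Initial n(HN3) = 0.1536 x 0.02999 = 0.004606 mol.
n(KOH) added = 0.3548 x 0.004320 = 0.001533 mol, converting that many moles of HN3 to N3-.
Remaining n(HN3) = 0.003074 mol; n(N3-) = 0.001533 mol.
By Henderson-Hasselbalch, pH = pKa + log([A^-]/[HA]) = 4.72 + log(0.001533/0.003074) = 4.72 + (-0.30) = 4.42.

4.42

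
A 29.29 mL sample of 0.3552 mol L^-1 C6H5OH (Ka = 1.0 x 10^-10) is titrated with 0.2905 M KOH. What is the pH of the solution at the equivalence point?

n(C6H5OH) = 0.3552 x 0.02929 = 0.01040 mol; V(KOH) at equivalence = 0.01040/0.2905 = 0.03581 L.
At equivalence all the acid is converted to C6H5O-; total volume = 0.02929 + 0.03581 = 0.06510 L, so [C6H5O-] = 0.01040/0.06510 = 0.1598 M.
Kb = Kw/Ka = 1.0e-14 / 1.0 x 10^-10 = 0.000100.
[OH^-] = sqrt(Kb x [C6H5O-]) = sqrt(0.000100 x 0.1598) = 0.00400 M.
pOH = 2.40, so pH = 14.00 - 2.40 = 11.60.

11.60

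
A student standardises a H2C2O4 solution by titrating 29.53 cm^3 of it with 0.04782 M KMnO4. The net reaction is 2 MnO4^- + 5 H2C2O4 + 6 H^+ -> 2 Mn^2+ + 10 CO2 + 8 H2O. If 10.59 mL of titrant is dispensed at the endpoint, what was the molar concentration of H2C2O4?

0.0429 M

n(KMnO4) = 0.04782 x 0.01059 = 0.0005064 mol.
From the balanced equation, 2 mol KMnO4 reacts with 5 mol H2C2O4, so n(H2C2O4) = 0.0005064 x 5/2 = 0.001266 mol.
[H2C2O4] = 0.001266 / 0.02953 L = 0.0429 M.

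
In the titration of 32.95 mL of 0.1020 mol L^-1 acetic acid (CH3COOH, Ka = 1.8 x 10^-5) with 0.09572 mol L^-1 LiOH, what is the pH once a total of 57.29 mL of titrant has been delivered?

12.37

n(acid) = 0.1020 x 0.03295 = 0.003361 mol; n(LiOH) added = 0.09572 x 0.05729 = 0.005484 mol.
Base is in excess by 0.005484 - 0.003361 = 0.002123 mol in a total volume of 0.09024 L.
[OH^-] = 0.002123/0.09024 = 0.02353 M, so pOH = 1.63 and pH = 14.00 - 1.63 = 12.37.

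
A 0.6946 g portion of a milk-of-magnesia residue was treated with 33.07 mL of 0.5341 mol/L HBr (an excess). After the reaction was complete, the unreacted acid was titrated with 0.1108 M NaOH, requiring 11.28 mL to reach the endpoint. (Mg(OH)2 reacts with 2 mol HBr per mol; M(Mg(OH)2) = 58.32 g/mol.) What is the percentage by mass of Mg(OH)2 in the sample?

Total n(HBr) added = 0.5341 x 0.03307 = 0.01766 mol.
n(NaOH) used = 0.1108 x 0.01128 = 0.001250 mol, which equals the excess n(HBr).
So n(HBr) consumed by the sample = 0.01766 - 0.001250 = 0.01641 mol.
n(Mg(OH)2) = 0.01641 / 2 = 0.008206 mol.
mass Mg(OH)2 = 0.008206 x 58.32 = 0.4786 g, so %Mg(OH)2 = 0.4786/0.6946 x 100 = 68.9%.

68.9%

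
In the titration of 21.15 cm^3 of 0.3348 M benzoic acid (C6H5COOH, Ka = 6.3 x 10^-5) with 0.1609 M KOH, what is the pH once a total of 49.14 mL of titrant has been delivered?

n(acid) = 0.3348 x 0.02115 = 0.007081 mol; n(KOH) added = 0.1609 x 0.04914 = 0.007907 mol.
Base is in excess by 0.007907 - 0.007081 = 0.0008256 mol in a total volume of 0.07029 L.
[OH^-] = 0.0008256/0.07029 = 0.01175 M, so pOH = 1.93 and pH = 14.00 - 1.93 = 12.07.

12.07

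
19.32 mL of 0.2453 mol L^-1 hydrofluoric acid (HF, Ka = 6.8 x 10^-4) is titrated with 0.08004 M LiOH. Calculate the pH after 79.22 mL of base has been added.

n(acid) = 0.2453 x 0.01932 = 0.004739 mol; n(LiOH) added = 0.08004 x 0.07922 = 0.006341 mol.
Base is in excess by 0.006341 - 0.004739 = 0.001602 mol in a total volume of 0.09854 L.
[OH^-] = 0.001602/0.09854 = 0.01625 M, so pOH = 1.79 and pH = 14.00 - 1.79 = 12.21.

12.21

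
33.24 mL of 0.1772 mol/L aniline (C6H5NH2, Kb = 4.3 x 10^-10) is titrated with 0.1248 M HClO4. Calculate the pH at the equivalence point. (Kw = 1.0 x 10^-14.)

n(C6H5NH2) = 0.1772 x 0.03324 = 0.005890 mol; V(HClO4) at equivalence = 0.005890/0.1248 = 0.04720 L.
At equivalence the base is fully converted to C6H5NH3+; total volume = 0.08044 L, so [C6H5NH3+] = 0.005890/0.08044 = 0.07323 M.
Ka(C6H5NH3+) = Kw/Kb = 1.0e-14 / 4.3 x 10^-10 = 2.33e-5.
[H^+] = sqrt(Ka x [C6H5NH3+]) = sqrt(2.33e-5 x 0.07323) = 0.00130 M.
pH = -log(0.00130) = 2.88.

2.88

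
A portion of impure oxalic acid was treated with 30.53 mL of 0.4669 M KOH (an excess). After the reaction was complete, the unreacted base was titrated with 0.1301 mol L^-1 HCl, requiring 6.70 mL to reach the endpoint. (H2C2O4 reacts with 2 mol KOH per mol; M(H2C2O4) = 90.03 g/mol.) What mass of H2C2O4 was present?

0.602 g

Total n(KOH) added = 0.4669 x 0.03053 = 0.01425 mol.
n(HCl) used = 0.1301 x 0.006700 = 0.0008717 mol, which equals the excess n(KOH).
So n(KOH) consumed by the sample = 0.01425 - 0.0008717 = 0.01338 mol.
n(H2C2O4) = 0.01338 / 2 = 0.006691 mol.
mass = 0.006691 mol x 90.03 g/mol = 0.602 g.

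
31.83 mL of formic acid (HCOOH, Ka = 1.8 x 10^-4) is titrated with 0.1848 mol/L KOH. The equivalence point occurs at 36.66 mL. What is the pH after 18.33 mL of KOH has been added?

3.74

18.33 mL is exactly half the equivalence volume (36.66/2), i.e. the half-equivalence point.
There, n(HA) = n(A^-), so pH = pKa = -log(1.8 x 10^-4) = 3.74.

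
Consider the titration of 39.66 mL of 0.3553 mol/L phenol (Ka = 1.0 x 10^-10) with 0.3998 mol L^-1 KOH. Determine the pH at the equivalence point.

11.64

n(C6H5OH) = 0.3553 x 0.03966 = 0.01409 mol; V(KOH) at equivalence = 0.01409/0.3998 = 0.03525 L.
At equivalence all the acid is converted to C6H5O-; total volume = 0.03966 + 0.03525 = 0.07491 L, so [C6H5O-] = 0.01409/0.07491 = 0.1881 M.
Kb = Kw/Ka = 1.0e-14 / 1.0 x 10^-10 = 0.000100.
[OH^-] = sqrt(Kb x [C6H5O-]) = sqrt(0.000100 x 0.1881) = 0.00434 M.
pOH = 2.36, so pH = 14.00 - 2.36 = 11.64.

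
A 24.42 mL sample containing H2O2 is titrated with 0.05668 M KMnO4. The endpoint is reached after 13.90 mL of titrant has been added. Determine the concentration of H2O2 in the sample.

n(KMnO4) = 0.05668 x 0.01390 = 0.0007879 mol.
From the balanced equation, 2 mol KMnO4 reacts with 5 mol H2O2, so n(H2O2) = 0.0007879 x 5/2 = 0.001970 mol.
[H2O2] = 0.001970 / 0.02442 L = 0.0807 M.

0.0807 M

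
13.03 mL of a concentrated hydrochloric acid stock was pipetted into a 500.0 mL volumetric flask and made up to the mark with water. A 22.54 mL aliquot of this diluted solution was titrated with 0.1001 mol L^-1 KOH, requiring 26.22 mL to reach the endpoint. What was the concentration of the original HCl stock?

4.47 M

n(KOH) = 0.1001 x 0.02622 = 0.002625 mol.
n(HCl) in the aliquot = 0.002625 mol.
[diluted HCl] = 0.002625 / 0.02254 = 0.1164 M.
Dilution factor = 500.0/13.03 = 38.37, so [stock] = 0.1164 x 38.37 = 4.47 M.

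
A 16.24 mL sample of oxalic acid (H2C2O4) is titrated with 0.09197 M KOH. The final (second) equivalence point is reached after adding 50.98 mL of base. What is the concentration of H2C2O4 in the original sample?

0.144 M

n(KOH) = 0.09197 x 0.05098 = 0.004689 mol.
At the final (second) equivalence point, 2 mol OH^- react per mol H2C2O4, so n(H2C2O4) = 0.004689 / 2 = 0.002344 mol.
[H2C2O4] = 0.002344 / 0.01624 L = 0.144 M.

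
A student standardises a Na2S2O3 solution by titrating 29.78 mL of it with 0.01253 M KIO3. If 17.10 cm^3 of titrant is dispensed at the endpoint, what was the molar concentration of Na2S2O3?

0.0432 M

n(KIO3) = 0.01253 x 0.01710 = 0.0002143 mol.
From the balanced equation, 1 mol KIO3 reacts with 6 mol Na2S2O3, so n(Na2S2O3) = 0.0002143 x 6/1 = 0.001286 mol.
[Na2S2O3] = 0.001286 / 0.02978 L = 0.0432 M.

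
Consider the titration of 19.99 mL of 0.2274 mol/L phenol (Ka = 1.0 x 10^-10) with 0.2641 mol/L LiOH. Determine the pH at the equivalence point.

11.54

n(C6H5OH) = 0.2274 x 0.01999 = 0.004546 mol; V(LiOH) at equivalence = 0.004546/0.2641 = 0.01721 L.
At equivalence all the acid is converted to C6H5O-; total volume = 0.01999 + 0.01721 = 0.03720 L, so [C6H5O-] = 0.004546/0.03720 = 0.1222 M.
Kb = Kw/Ka = 1.0e-14 / 1.0 x 10^-10 = 0.000100.
[OH^-] = sqrt(Kb x [C6H5O-]) = sqrt(0.000100 x 0.1222) = 0.00350 M.
pOH = 2.46, so pH = 14.00 - 2.46 = 11.54.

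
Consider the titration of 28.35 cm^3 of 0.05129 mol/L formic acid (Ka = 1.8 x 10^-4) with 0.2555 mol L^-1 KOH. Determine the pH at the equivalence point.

8.19

n(HCOOH) = 0.05129 x 0.02835 = 0.001454 mol; V(KOH) at equivalence = 0.001454/0.2555 = 0.005691 L.
At equivalence all the acid is converted to HCOO-; total volume = 0.02835 + 0.005691 = 0.03404 L, so [HCOO-] = 0.001454/0.03404 = 0.04272 M.
Kb = Kw/Ka = 1.0e-14 / 1.8 x 10^-4 = 5.56e-11.
[OH^-] = sqrt(Kb x [HCOO-]) = sqrt(5.56e-11 x 0.04272) = 1.54e-6 M.
pOH = 5.81, so pH = 14.00 - 5.81 = 8.19.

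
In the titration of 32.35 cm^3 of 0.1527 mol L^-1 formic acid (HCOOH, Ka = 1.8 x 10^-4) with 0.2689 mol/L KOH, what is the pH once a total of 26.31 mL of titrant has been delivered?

12.56

n(acid) = 0.1527 x 0.03235 = 0.004940 mol; n(KOH) added = 0.2689 x 0.02631 = 0.007075 mol.
Base is in excess by 0.007075 - 0.004940 = 0.002135 mol in a total volume of 0.05866 L.
[OH^-] = 0.002135/0.05866 = 0.03639 M, so pOH = 1.44 and pH = 14.00 - 1.44 = 12.56.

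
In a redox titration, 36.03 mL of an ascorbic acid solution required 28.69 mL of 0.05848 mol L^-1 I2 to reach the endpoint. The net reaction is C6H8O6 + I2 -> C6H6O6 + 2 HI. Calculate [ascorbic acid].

n(I2) = 0.05848 x 0.02869 = 0.001678 mol.
From the balanced equation, 1 mol I2 reacts with 1 mol ascorbic acid, so n(ascorbic acid) = 0.001678 x 1/1 = 0.001678 mol.
[ascorbic acid] = 0.001678 / 0.03603 L = 0.0466 M.

0.0466 M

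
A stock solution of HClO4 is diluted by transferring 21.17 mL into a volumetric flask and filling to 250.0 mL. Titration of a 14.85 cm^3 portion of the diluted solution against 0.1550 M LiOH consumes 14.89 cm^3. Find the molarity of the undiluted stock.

n(LiOH) = 0.1550 x 0.01489 = 0.002308 mol.
n(HClO4) in the aliquot = 0.002308 mol.
[diluted HClO4] = 0.002308 / 0.01485 = 0.1554 M.
Dilution factor = 250.0/21.17 = 11.81, so [stock] = 0.1554 x 11.81 = 1.84 M.

1.84 M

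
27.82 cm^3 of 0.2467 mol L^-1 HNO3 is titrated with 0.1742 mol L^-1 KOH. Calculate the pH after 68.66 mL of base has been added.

n(acid) = 0.2467 x 0.02782 = 0.006863 mol; n(KOH) added = 0.1742 x 0.06866 = 0.01196 mol.
Base is in excess by 0.01196 - 0.006863 = 0.005097 mol in a total volume of 0.09648 L.
[OH^-] = 0.005097/0.09648 = 0.05283 M, so pOH = 1.28 and pH = 14.00 - 1.28 = 12.72.

12.72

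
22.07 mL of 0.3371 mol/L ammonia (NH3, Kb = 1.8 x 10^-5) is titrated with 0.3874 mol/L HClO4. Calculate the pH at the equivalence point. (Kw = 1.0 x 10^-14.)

5.00

n(NH3) = 0.3371 x 0.02207 = 0.007440 mol; V(HClO4) at equivalence = 0.007440/0.3874 = 0.01920 L.
At equivalence the base is fully converted to NH4+; total volume = 0.04127 L, so [NH4+] = 0.007440/0.04127 = 0.1803 M.
Ka(NH4+) = Kw/Kb = 1.0e-14 / 1.8 x 10^-5 = 5.56e-10.
[H^+] = sqrt(Ka x [NH4+]) = sqrt(5.56e-10 x 0.1803) = 1.00e-5 M.
pH = -log(1.00e-5) = 5.00.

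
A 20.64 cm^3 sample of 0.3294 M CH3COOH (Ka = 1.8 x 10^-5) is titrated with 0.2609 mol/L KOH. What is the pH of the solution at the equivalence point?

8.95

n(CH3COOH) = 0.3294 x 0.02064 = 0.006799 mol; V(KOH) at equivalence = 0.006799/0.2609 = 0.02606 L.
At equivalence all the acid is converted to CH3COO-; total volume = 0.02064 + 0.02606 = 0.04670 L, so [CH3COO-] = 0.006799/0.04670 = 0.1456 M.
Kb = Kw/Ka = 1.0e-14 / 1.8 x 10^-5 = 5.56e-10.
[OH^-] = sqrt(Kb x [CH3COO-]) = sqrt(5.56e-10 x 0.1456) = 8.99e-6 M.
pOH = 5.05, so pH = 14.00 - 5.05 = 8.95.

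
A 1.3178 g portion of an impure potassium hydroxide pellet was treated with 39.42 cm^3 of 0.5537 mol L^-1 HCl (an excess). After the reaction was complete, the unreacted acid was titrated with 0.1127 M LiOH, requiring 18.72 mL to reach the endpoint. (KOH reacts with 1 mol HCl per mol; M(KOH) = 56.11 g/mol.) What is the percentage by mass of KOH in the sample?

84.0%

Total n(HCl) added = 0.5537 x 0.03942 = 0.02183 mol.
n(LiOH) used = 0.1127 x 0.01872 = 0.002110 mol, which equals the excess n(HCl).
So n(HCl) consumed by the sample = 0.02183 - 0.002110 = 0.01972 mol.
n(KOH) = 0.01972 / 1 = 0.01972 mol.
mass KOH = 0.01972 x 56.11 = 1.106 g, so %KOH = 1.106/1.3178 x 100 = 84.0%.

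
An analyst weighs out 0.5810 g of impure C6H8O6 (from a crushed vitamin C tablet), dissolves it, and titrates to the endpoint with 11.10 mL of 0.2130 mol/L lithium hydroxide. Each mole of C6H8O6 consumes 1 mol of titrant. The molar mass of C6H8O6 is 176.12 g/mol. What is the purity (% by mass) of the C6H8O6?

n(LiOH) = 0.2130 x 0.01110 = 0.002364 mol.
n(C6H8O6) = 0.002364 / 1 = 0.002364 mol.
mass of C6H8O6 = 0.002364 x 176.12 = 0.4164 g.
% purity = 0.4164 / 0.5810 x 100 = 71.7%.

71.7%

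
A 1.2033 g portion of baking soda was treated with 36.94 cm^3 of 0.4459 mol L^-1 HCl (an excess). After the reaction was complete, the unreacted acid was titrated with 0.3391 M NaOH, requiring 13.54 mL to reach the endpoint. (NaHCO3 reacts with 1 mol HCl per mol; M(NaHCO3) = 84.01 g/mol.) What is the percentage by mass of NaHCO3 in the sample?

Total n(HCl) added = 0.4459 x 0.03694 = 0.01647 mol.
n(NaOH) used = 0.3391 x 0.01354 = 0.004591 mol, which equals the excess n(HCl).
So n(HCl) consumed by the sample = 0.01647 - 0.004591 = 0.01188 mol.
n(NaHCO3) = 0.01188 / 1 = 0.01188 mol.
mass NaHCO3 = 0.01188 x 84.01 = 0.9980 g, so %NaHCO3 = 0.9980/1.2033 x 100 = 82.9%.

82.9%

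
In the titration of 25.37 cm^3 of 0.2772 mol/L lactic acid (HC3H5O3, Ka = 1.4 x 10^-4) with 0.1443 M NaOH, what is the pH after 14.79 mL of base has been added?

Initial n(HC3H5O3) = 0.2772 x 0.02537 = 0.007033 mol.
n(NaOH) added = 0.1443 x 0.01479 = 0.002134 mol, converting that many moles of HC3H5O3 to C3H5O3-.
Remaining n(HC3H5O3) = 0.004898 mol; n(C3H5O3-) = 0.002134 mol.
By Henderson-Hasselbalch, pH = pKa + log([A^-]/[HA]) = 3.85 + log(0.002134/0.004898) = 3.85 + (-0.36) = 3.49.

3.49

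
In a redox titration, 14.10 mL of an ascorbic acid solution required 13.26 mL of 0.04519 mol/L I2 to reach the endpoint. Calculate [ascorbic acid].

n(I2) = 0.04519 x 0.01326 = 0.0005992 mol.
From the balanced equation, 1 mol I2 reacts with 1 mol ascorbic acid, so n(ascorbic acid) = 0.0005992 x 1/1 = 0.0005992 mol.
[ascorbic acid] = 0.0005992 / 0.01410 L = 0.0425 M.

0.0425 M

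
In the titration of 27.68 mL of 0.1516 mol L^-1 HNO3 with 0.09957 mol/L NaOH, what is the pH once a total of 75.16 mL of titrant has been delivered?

12.50

n(acid) = 0.1516 x 0.02768 = 0.004196 mol; n(NaOH) added = 0.09957 x 0.07516 = 0.007484 mol.
Base is in excess by 0.007484 - 0.004196 = 0.003287 mol in a total volume of 0.1028 L.
[OH^-] = 0.003287/0.1028 = 0.03197 M, so pOH = 1.50 and pH = 14.00 - 1.50 = 12.50.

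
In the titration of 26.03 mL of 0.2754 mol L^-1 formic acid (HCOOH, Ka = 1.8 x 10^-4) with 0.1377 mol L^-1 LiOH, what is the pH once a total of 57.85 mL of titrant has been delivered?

11.98

n(acid) = 0.2754 x 0.02603 = 0.007169 mol; n(LiOH) added = 0.1377 x 0.05785 = 0.007966 mol.
Base is in excess by 0.007966 - 0.007169 = 0.0007973 mol in a total volume of 0.08388 L.
[OH^-] = 0.0007973/0.08388 = 0.009505 M, so pOH = 2.02 and pH = 14.00 - 2.02 = 11.98.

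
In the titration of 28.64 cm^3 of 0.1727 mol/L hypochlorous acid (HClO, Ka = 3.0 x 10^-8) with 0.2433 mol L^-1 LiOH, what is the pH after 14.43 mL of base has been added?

7.91

Initial n(HClO) = 0.1727 x 0.02864 = 0.004946 mol.
n(LiOH) added = 0.2433 x 0.01443 = 0.003511 mol, converting that many moles of HClO to ClO-.
Remaining n(HClO) = 0.001435 mol; n(ClO-) = 0.003511 mol.
By Henderson-Hasselbalch, pH = pKa + log([A^-]/[HA]) = 7.52 + log(0.003511/0.001435) = 7.52 + (+0.39) = 7.91.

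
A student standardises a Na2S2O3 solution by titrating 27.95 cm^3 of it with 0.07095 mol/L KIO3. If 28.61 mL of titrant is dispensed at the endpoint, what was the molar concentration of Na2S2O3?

n(KIO3) = 0.07095 x 0.02861 = 0.002030 mol.
From the balanced equation, 1 mol KIO3 reacts with 6 mol Na2S2O3, so n(Na2S2O3) = 0.002030 x 6/1 = 0.01218 mol.
[Na2S2O3] = 0.01218 / 0.02795 L = 0.436 M.

0.436 M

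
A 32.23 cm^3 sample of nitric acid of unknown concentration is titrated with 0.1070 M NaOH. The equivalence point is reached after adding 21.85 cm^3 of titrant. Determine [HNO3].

n(NaOH) delivered = 0.1070 x 0.02185 = 0.002338 mol.
For a 1:1 reaction, n(HNO3) = 0.002338 mol.
[HNO3] = 0.002338 mol / 0.03223 L = 0.0725 M.

0.0725 M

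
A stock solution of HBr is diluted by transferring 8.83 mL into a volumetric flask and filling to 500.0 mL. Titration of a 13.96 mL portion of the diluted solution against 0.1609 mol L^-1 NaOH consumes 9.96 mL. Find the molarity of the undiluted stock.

n(NaOH) = 0.1609 x 0.009960 = 0.001603 mol.
n(HBr) in the aliquot = 0.001603 mol.
[diluted HBr] = 0.001603 / 0.01396 = 0.1148 M.
Dilution factor = 500.0/8.830 = 56.63, so [stock] = 0.1148 x 56.63 = 6.50 M.

6.50 M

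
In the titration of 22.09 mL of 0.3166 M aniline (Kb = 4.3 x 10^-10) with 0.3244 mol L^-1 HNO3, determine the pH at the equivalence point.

n(C6H5NH2) = 0.3166 x 0.02209 = 0.006994 mol; V(HNO3) at equivalence = 0.006994/0.3244 = 0.02156 L.
At equivalence the base is fully converted to C6H5NH3+; total volume = 0.04365 L, so [C6H5NH3+] = 0.006994/0.04365 = 0.1602 M.
Ka(C6H5NH3+) = Kw/Kb = 1.0e-14 / 4.3 x 10^-10 = 2.33e-5.
[H^+] = sqrt(Ka x [C6H5NH3+]) = sqrt(2.33e-5 x 0.1602) = 0.00193 M.
pH = -log(0.00193) = 2.71.

2.71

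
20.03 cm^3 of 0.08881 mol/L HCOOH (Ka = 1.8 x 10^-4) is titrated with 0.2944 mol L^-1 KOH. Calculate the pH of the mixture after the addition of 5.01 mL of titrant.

4.43

Initial n(HCOOH) = 0.08881 x 0.02003 = 0.001779 mol.
n(KOH) added = 0.2944 x 0.005010 = 0.001475 mol, converting that many moles of HCOOH to HCOO-.
Remaining n(HCOOH) = 0.0003039 mol; n(HCOO-) = 0.001475 mol.
By Henderson-Hasselbalch, pH = pKa + log([A^-]/[HA]) = 3.74 + log(0.001475/0.0003039) = 3.74 + (+0.69) = 4.43.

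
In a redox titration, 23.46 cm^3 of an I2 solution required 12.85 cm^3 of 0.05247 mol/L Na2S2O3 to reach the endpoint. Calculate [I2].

n(Na2S2O3) = 0.05247 x 0.01285 = 0.0006742 mol.
From the balanced equation, 2 mol Na2S2O3 reacts with 1 mol I2, so n(I2) = 0.0006742 x 1/2 = 0.0003371 mol.
[I2] = 0.0003371 / 0.02346 L = 0.0144 M.

0.0144 M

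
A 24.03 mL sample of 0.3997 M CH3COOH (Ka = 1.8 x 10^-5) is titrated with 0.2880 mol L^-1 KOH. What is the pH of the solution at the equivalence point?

n(CH3COOH) = 0.3997 x 0.02403 = 0.009605 mol; V(KOH) at equivalence = 0.009605/0.2880 = 0.03335 L.
At equivalence all the acid is converted to CH3COO-; total volume = 0.02403 + 0.03335 = 0.05738 L, so [CH3COO-] = 0.009605/0.05738 = 0.1674 M.
Kb = Kw/Ka = 1.0e-14 / 1.8 x 10^-5 = 5.56e-10.
[OH^-] = sqrt(Kb x [CH3COO-]) = sqrt(5.56e-10 x 0.1674) = 9.64e-6 M.
pOH = 5.02, so pH = 14.00 - 5.02 = 8.98.

8.98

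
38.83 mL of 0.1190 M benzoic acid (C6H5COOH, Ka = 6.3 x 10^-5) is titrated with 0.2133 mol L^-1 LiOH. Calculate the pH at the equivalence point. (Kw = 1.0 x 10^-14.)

n(C6H5COOH) = 0.1190 x 0.03883 = 0.004621 mol; V(LiOH) at equivalence = 0.004621/0.2133 = 0.02166 L.
At equivalence all the acid is converted to C6H5COO-; total volume = 0.03883 + 0.02166 = 0.06049 L, so [C6H5COO-] = 0.004621/0.06049 = 0.07638 M.
Kb = Kw/Ka = 1.0e-14 / 6.3 x 10^-5 = 1.59e-10.
[OH^-] = sqrt(Kb x [C6H5COO-]) = sqrt(1.59e-10 x 0.07638) = 3.48e-6 M.
pOH = 5.46, so pH = 14.00 - 5.46 = 8.54.

8.54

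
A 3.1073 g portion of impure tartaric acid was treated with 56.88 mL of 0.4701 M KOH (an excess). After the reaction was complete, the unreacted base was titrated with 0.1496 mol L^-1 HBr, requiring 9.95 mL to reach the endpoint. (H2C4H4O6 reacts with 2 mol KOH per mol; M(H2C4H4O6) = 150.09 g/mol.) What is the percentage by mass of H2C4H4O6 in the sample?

Total n(KOH) added = 0.4701 x 0.05688 = 0.02674 mol.
n(HBr) used = 0.1496 x 0.009950 = 0.001489 mol, which equals the excess n(KOH).
So n(KOH) consumed by the sample = 0.02674 - 0.001489 = 0.02525 mol.
n(H2C4H4O6) = 0.02525 / 2 = 0.01263 mol.
mass H2C4H4O6 = 0.01263 x 150.09 = 1.895 g, so %H2C4H4O6 = 1.895/3.1073 x 100 = 61.0%.

61.0%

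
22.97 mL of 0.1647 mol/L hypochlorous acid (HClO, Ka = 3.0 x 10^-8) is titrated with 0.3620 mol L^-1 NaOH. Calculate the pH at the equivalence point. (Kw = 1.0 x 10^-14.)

n(HClO) = 0.1647 x 0.02297 = 0.003783 mol; V(NaOH) at equivalence = 0.003783/0.3620 = 0.01045 L.
At equivalence all the acid is converted to ClO-; total volume = 0.02297 + 0.01045 = 0.03342 L, so [ClO-] = 0.003783/0.03342 = 0.1132 M.
Kb = Kw/Ka = 1.0e-14 / 3.0 x 10^-8 = 3.33e-7.
[OH^-] = sqrt(Kb x [ClO-]) = sqrt(3.33e-7 x 0.1132) = 0.000194 M.
pOH = 3.71, so pH = 14.00 - 3.71 = 10.29.

10.29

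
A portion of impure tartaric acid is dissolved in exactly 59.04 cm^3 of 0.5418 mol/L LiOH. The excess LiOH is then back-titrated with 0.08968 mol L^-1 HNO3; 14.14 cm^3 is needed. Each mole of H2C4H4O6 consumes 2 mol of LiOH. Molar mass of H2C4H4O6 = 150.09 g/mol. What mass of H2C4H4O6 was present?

Total n(LiOH) added = 0.5418 x 0.05904 = 0.03199 mol.
n(HNO3) used = 0.08968 x 0.01414 = 0.001268 mol, which equals the excess n(LiOH).
So n(LiOH) consumed by the sample = 0.03199 - 0.001268 = 0.03072 mol.
n(H2C4H4O6) = 0.03072 / 2 = 0.01536 mol.
mass = 0.01536 mol x 150.09 g/mol = 2.31 g.

2.31 g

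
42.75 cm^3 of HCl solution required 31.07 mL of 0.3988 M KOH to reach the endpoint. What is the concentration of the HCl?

0.290 M

n(KOH) delivered = 0.3988 x 0.03107 = 0.01239 mol.
For a 1:1 reaction, n(HCl) = 0.01239 mol.
[HCl] = 0.01239 mol / 0.04275 L = 0.290 M.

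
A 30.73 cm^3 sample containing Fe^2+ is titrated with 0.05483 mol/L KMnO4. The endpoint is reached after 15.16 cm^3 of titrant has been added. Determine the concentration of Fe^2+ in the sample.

n(KMnO4) = 0.05483 x 0.01516 = 0.0008312 mol.
From the balanced equation, 1 mol KMnO4 reacts with 5 mol Fe^2+, so n(Fe^2+) = 0.0008312 x 5/1 = 0.004156 mol.
[Fe^2+] = 0.004156 / 0.03073 L = 0.135 M.

0.135 M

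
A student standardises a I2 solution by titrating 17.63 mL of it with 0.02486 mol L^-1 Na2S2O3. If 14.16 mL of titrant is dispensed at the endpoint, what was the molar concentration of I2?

0.00998 M

n(Na2S2O3) = 0.02486 x 0.01416 = 0.0003520 mol.
From the balanced equation, 2 mol Na2S2O3 reacts with 1 mol I2, so n(I2) = 0.0003520 x 1/2 = 0.0001760 mol.
[I2] = 0.0001760 / 0.01763 L = 0.00998 M.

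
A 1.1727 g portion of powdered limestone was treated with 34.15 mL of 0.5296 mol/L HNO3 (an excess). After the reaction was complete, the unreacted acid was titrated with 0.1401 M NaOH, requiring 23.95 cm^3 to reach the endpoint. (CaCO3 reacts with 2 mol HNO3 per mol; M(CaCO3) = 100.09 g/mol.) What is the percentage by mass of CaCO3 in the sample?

Total n(HNO3) added = 0.5296 x 0.03415 = 0.01809 mol.
n(NaOH) used = 0.1401 x 0.02395 = 0.003355 mol, which equals the excess n(HNO3).
So n(HNO3) consumed by the sample = 0.01809 - 0.003355 = 0.01473 mol.
n(CaCO3) = 0.01473 / 2 = 0.007365 mol.
mass CaCO3 = 0.007365 x 100.09 = 0.7372 g, so %CaCO3 = 0.7372/1.1727 x 100 = 62.9%.

62.9%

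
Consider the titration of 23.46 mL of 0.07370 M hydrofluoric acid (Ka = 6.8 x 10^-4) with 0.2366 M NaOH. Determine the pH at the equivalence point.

7.96

n(HF) = 0.07370 x 0.02346 = 0.001729 mol; V(NaOH) at equivalence = 0.001729/0.2366 = 0.007308 L.
At equivalence all the acid is converted to F-; total volume = 0.02346 + 0.007308 = 0.03077 L, so [F-] = 0.001729/0.03077 = 0.05620 M.
Kb = Kw/Ka = 1.0e-14 / 6.8 x 10^-4 = 1.47e-11.
[OH^-] = sqrt(Kb x [F-]) = sqrt(1.47e-11 x 0.05620) = 9.09e-7 M.
pOH = 6.04, so pH = 14.00 - 6.04 = 7.96.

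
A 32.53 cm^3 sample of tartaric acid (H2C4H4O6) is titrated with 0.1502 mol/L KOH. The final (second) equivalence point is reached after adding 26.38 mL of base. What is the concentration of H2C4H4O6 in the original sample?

n(KOH) = 0.1502 x 0.02638 = 0.003962 mol.
At the final (second) equivalence point, 2 mol OH^- react per mol H2C4H4O6, so n(H2C4H4O6) = 0.003962 / 2 = 0.001981 mol.
[H2C4H4O6] = 0.001981 / 0.03253 L = 0.0609 M.

0.0609 M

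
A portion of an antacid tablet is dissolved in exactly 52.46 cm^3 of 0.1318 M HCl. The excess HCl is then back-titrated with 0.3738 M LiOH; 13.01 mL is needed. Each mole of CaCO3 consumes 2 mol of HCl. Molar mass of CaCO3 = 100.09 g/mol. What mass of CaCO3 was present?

0.103 g

Total n(HCl) added = 0.1318 x 0.05246 = 0.006914 mol.
n(LiOH) used = 0.3738 x 0.01301 = 0.004863 mol, which equals the excess n(HCl).
So n(HCl) consumed by the sample = 0.006914 - 0.004863 = 0.002051 mol.
n(CaCO3) = 0.002051 / 2 = 0.001026 mol.
mass = 0.001026 mol x 100.09 g/mol = 0.103 g.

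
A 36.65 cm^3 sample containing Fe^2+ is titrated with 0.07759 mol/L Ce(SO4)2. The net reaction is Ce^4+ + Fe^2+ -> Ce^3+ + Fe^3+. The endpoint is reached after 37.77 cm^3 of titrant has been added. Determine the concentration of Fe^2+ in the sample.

0.0800 M

n(Ce(SO4)2) = 0.07759 x 0.03777 = 0.002931 mol.
From the balanced equation, 1 mol Ce(SO4)2 reacts with 1 mol Fe^2+, so n(Fe^2+) = 0.002931 x 1/1 = 0.002931 mol.
[Fe^2+] = 0.002931 / 0.03665 L = 0.0800 M.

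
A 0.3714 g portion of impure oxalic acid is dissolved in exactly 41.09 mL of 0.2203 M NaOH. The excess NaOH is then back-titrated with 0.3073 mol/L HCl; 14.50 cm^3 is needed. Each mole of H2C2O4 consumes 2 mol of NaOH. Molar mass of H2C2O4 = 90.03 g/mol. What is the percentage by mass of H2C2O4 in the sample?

Total n(NaOH) added = 0.2203 x 0.04109 = 0.009052 mol.
n(HCl) used = 0.3073 x 0.01450 = 0.004456 mol, which equals the excess n(NaOH).
So n(NaOH) consumed by the sample = 0.009052 - 0.004456 = 0.004596 mol.
n(H2C2O4) = 0.004596 / 2 = 0.002298 mol.
mass H2C2O4 = 0.002298 x 90.03 = 0.2069 g, so %H2C2O4 = 0.2069/0.3714 x 100 = 55.7%.

55.7%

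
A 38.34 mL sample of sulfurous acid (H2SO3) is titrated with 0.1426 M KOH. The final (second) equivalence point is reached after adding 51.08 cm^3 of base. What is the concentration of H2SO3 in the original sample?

0.0950 M

n(KOH) = 0.1426 x 0.05108 = 0.007284 mol.
At the final (second) equivalence point, 2 mol OH^- react per mol H2SO3, so n(H2SO3) = 0.007284 / 2 = 0.003642 mol.
[H2SO3] = 0.003642 / 0.03834 L = 0.0950 M.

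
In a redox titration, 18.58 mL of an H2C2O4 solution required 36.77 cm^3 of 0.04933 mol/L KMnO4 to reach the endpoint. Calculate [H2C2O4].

0.244 M

n(KMnO4) = 0.04933 x 0.03677 = 0.001814 mol.
From the balanced equation, 2 mol KMnO4 reacts with 5 mol H2C2O4, so n(H2C2O4) = 0.001814 x 5/2 = 0.004535 mol.
[H2C2O4] = 0.004535 / 0.01858 L = 0.244 M.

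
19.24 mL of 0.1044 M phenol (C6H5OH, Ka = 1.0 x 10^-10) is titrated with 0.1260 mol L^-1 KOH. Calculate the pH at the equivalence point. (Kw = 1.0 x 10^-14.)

n(C6H5OH) = 0.1044 x 0.01924 = 0.002009 mol; V(KOH) at equivalence = 0.002009/0.1260 = 0.01594 L.
At equivalence all the acid is converted to C6H5O-; total volume = 0.01924 + 0.01594 = 0.03518 L, so [C6H5O-] = 0.002009/0.03518 = 0.05709 M.
Kb = Kw/Ka = 1.0e-14 / 1.0 x 10^-10 = 0.000100.
[OH^-] = sqrt(Kb x [C6H5O-]) = sqrt(0.000100 x 0.05709) = 0.00239 M.
pOH = 2.62, so pH = 14.00 - 2.62 = 11.38.

11.38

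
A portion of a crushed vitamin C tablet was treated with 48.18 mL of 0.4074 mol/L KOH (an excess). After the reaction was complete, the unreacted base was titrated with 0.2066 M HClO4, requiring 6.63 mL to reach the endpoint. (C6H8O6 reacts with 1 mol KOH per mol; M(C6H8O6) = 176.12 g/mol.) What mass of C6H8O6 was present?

Total n(KOH) added = 0.4074 x 0.04818 = 0.01963 mol.
n(HClO4) used = 0.2066 x 0.006630 = 0.001370 mol, which equals the excess n(KOH).
So n(KOH) consumed by the sample = 0.01963 - 0.001370 = 0.01826 mol.
n(C6H8O6) = 0.01826 / 1 = 0.01826 mol.
mass = 0.01826 mol x 176.12 g/mol = 3.22 g.

3.22 g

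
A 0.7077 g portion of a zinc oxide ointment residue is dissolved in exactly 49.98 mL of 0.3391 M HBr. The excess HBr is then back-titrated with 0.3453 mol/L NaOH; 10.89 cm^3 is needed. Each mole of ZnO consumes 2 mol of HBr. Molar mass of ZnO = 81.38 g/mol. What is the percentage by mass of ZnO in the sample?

Total n(HBr) added = 0.3391 x 0.04998 = 0.01695 mol.
n(NaOH) used = 0.3453 x 0.01089 = 0.003760 mol, which equals the excess n(HBr).
So n(HBr) consumed by the sample = 0.01695 - 0.003760 = 0.01319 mol.
n(ZnO) = 0.01319 / 2 = 0.006594 mol.
mass ZnO = 0.006594 x 81.38 = 0.5366 g, so %ZnO = 0.5366/0.7077 x 100 = 75.8%.

75.8%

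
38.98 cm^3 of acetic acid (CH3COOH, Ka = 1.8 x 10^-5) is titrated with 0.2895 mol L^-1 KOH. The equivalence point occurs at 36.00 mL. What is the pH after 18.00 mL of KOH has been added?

4.74

18.00 mL is exactly half the equivalence volume (36.00/2), i.e. the half-equivalence point.
There, n(HA) = n(A^-), so pH = pKa = -log(1.8 x 10^-5) = 4.74.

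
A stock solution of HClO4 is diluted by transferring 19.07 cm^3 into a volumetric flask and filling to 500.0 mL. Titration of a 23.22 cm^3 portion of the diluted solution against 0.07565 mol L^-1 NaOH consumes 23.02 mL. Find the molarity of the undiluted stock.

1.97 M

n(NaOH) = 0.07565 x 0.02302 = 0.001741 mol.
n(HClO4) in the aliquot = 0.001741 mol.
[diluted HClO4] = 0.001741 / 0.02322 = 0.07500 M.
Dilution factor = 500.0/19.07 = 26.22, so [stock] = 0.07500 x 26.22 = 1.97 M.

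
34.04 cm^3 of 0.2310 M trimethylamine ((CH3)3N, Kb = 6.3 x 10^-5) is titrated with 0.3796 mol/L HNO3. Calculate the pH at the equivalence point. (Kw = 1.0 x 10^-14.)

5.32

n((CH3)3N) = 0.2310 x 0.03404 = 0.007863 mol; V(HNO3) at equivalence = 0.007863/0.3796 = 0.02071 L.
At equivalence the base is fully converted to (CH3)3NH+; total volume = 0.05475 L, so [(CH3)3NH+] = 0.007863/0.05475 = 0.1436 M.
Ka((CH3)3NH+) = Kw/Kb = 1.0e-14 / 6.3 x 10^-5 = 1.59e-10.
[H^+] = sqrt(Ka x [(CH3)3NH+]) = sqrt(1.59e-10 x 0.1436) = 4.77e-6 M.
pH = -log(4.77e-6) = 5.32.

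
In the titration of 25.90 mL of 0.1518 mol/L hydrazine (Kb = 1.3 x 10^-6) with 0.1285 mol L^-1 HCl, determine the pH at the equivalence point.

4.64

n(N2H4) = 0.1518 x 0.02590 = 0.003932 mol; V(HCl) at equivalence = 0.003932/0.1285 = 0.03060 L.
At equivalence the base is fully converted to N2H5+; total volume = 0.05650 L, so [N2H5+] = 0.003932/0.05650 = 0.06959 M.
Ka(N2H5+) = Kw/Kb = 1.0e-14 / 1.3 x 10^-6 = 7.69e-9.
[H^+] = sqrt(Ka x [N2H5+]) = sqrt(7.69e-9 x 0.06959) = 2.31e-5 M.
pH = -log(2.31e-5) = 4.64.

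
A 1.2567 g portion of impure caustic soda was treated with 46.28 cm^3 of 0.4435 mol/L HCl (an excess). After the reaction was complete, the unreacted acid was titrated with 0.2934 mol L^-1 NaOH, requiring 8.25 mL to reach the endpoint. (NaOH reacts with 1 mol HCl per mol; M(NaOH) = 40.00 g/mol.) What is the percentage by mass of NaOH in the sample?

Total n(HCl) added = 0.4435 x 0.04628 = 0.02053 mol.
n(NaOH) used = 0.2934 x 0.008250 = 0.002421 mol, which equals the excess n(HCl).
So n(HCl) consumed by the sample = 0.02053 - 0.002421 = 0.01810 mol.
n(NaOH) = 0.01810 / 1 = 0.01810 mol.
mass NaOH = 0.01810 x 40.00 = 0.7242 g, so %NaOH = 0.7242/1.2567 x 100 = 57.6%.

57.6%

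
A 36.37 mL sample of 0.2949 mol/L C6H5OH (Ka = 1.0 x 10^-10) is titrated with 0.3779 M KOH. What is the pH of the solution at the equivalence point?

11.61

n(C6H5OH) = 0.2949 x 0.03637 = 0.01073 mol; V(KOH) at equivalence = 0.01073/0.3779 = 0.02838 L.
At equivalence all the acid is converted to C6H5O-; total volume = 0.03637 + 0.02838 = 0.06475 L, so [C6H5O-] = 0.01073/0.06475 = 0.1656 M.
Kb = Kw/Ka = 1.0e-14 / 1.0 x 10^-10 = 0.000100.
[OH^-] = sqrt(Kb x [C6H5O-]) = sqrt(0.000100 x 0.1656) = 0.00407 M.
pOH = 2.39, so pH = 14.00 - 2.39 = 11.61.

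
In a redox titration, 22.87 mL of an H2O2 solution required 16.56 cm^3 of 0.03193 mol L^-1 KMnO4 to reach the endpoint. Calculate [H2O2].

n(KMnO4) = 0.03193 x 0.01656 = 0.0005288 mol.
From the balanced equation, 2 mol KMnO4 reacts with 5 mol H2O2, so n(H2O2) = 0.0005288 x 5/2 = 0.001322 mol.
[H2O2] = 0.001322 / 0.02287 L = 0.0578 M.

0.0578 M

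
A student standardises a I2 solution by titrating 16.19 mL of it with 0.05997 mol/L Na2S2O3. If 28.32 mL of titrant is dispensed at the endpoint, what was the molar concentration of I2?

0.0525 M

n(Na2S2O3) = 0.05997 x 0.02832 = 0.001698 mol.
From the balanced equation, 2 mol Na2S2O3 reacts with 1 mol I2, so n(I2) = 0.001698 x 1/2 = 0.0008492 mol.
[I2] = 0.0008492 / 0.01619 L = 0.0525 M.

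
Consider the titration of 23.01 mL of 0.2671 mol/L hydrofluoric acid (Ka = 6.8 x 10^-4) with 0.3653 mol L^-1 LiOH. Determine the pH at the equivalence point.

8.18

n(HF) = 0.2671 x 0.02301 = 0.006146 mol; V(LiOH) at equivalence = 0.006146/0.3653 = 0.01682 L.
At equivalence all the acid is converted to F-; total volume = 0.02301 + 0.01682 = 0.03983 L, so [F-] = 0.006146/0.03983 = 0.1543 M.
Kb = Kw/Ka = 1.0e-14 / 6.8 x 10^-4 = 1.47e-11.
[OH^-] = sqrt(Kb x [F-]) = sqrt(1.47e-11 x 0.1543) = 1.51e-6 M.
pOH = 5.82, so pH = 14.00 - 5.82 = 8.18.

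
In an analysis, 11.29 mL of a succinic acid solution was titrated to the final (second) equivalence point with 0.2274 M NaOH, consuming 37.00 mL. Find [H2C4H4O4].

0.373 M

n(NaOH) = 0.2274 x 0.03700 = 0.008414 mol.
At the final (second) equivalence point, 2 mol OH^- react per mol H2C4H4O4, so n(H2C4H4O4) = 0.008414 / 2 = 0.004207 mol.
[H2C4H4O4] = 0.004207 / 0.01129 L = 0.373 M.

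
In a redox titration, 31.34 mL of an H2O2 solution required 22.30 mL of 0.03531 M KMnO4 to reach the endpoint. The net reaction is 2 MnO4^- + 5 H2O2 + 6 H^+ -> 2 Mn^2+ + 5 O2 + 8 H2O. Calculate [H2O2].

0.0628 M

n(KMnO4) = 0.03531 x 0.02230 = 0.0007874 mol.
From the balanced equation, 2 mol KMnO4 reacts with 5 mol H2O2, so n(H2O2) = 0.0007874 x 5/2 = 0.001969 mol.
[H2O2] = 0.001969 / 0.03134 L = 0.0628 M.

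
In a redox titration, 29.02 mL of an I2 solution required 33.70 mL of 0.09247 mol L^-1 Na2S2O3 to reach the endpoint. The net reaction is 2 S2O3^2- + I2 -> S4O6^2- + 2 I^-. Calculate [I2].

n(Na2S2O3) = 0.09247 x 0.03370 = 0.003116 mol.
From the balanced equation, 2 mol Na2S2O3 reacts with 1 mol I2, so n(I2) = 0.003116 x 1/2 = 0.001558 mol.
[I2] = 0.001558 / 0.02902 L = 0.0537 M.

0.0537 M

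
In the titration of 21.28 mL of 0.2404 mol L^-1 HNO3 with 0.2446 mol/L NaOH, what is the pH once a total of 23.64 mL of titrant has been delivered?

12.17

n(acid) = 0.2404 x 0.02128 = 0.005116 mol; n(NaOH) added = 0.2446 x 0.02364 = 0.005782 mol.
Base is in excess by 0.005782 - 0.005116 = 0.0006666 mol in a total volume of 0.04492 L.
[OH^-] = 0.0006666/0.04492 = 0.01484 M, so pOH = 1.83 and pH = 14.00 - 1.83 = 12.17.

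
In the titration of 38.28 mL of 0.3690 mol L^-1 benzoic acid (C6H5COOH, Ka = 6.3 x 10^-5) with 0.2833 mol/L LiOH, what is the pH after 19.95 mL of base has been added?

4.02

Initial n(C6H5COOH) = 0.3690 x 0.03828 = 0.01413 mol.
n(LiOH) added = 0.2833 x 0.01995 = 0.005652 mol, converting that many moles of C6H5COOH to C6H5COO-.
Remaining n(C6H5COOH) = 0.008473 mol; n(C6H5COO-) = 0.005652 mol.
By Henderson-Hasselbalch, pH = pKa + log([A^-]/[HA]) = 4.20 + log(0.005652/0.008473) = 4.20 + (-0.18) = 4.02.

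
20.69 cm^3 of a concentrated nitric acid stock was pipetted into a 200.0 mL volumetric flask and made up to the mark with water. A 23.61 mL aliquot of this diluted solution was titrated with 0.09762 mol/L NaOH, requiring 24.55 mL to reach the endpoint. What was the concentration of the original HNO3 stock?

n(NaOH) = 0.09762 x 0.02455 = 0.002397 mol.
n(HNO3) in the aliquot = 0.002397 mol.
[diluted HNO3] = 0.002397 / 0.02361 = 0.1015 M.
Dilution factor = 200.0/20.69 = 9.667, so [stock] = 0.1015 x 9.667 = 0.981 M.

0.981 M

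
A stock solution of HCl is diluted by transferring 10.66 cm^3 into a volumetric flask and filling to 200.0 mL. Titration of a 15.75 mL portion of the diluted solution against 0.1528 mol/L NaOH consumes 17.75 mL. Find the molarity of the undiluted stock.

n(NaOH) = 0.1528 x 0.01775 = 0.002712 mol.
n(HCl) in the aliquot = 0.002712 mol.
[diluted HCl] = 0.002712 / 0.01575 = 0.1722 M.
Dilution factor = 200.0/10.66 = 18.76, so [stock] = 0.1722 x 18.76 = 3.23 M.

3.23 M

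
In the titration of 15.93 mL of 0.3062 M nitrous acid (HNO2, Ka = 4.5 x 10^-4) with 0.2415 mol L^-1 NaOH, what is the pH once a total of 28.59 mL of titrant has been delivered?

n(acid) = 0.3062 x 0.01593 = 0.004878 mol; n(NaOH) added = 0.2415 x 0.02859 = 0.006904 mol.
Base is in excess by 0.006904 - 0.004878 = 0.002027 mol in a total volume of 0.04452 L.
[OH^-] = 0.002027/0.04452 = 0.04552 M, so pOH = 1.34 and pH = 14.00 - 1.34 = 12.66.

12.66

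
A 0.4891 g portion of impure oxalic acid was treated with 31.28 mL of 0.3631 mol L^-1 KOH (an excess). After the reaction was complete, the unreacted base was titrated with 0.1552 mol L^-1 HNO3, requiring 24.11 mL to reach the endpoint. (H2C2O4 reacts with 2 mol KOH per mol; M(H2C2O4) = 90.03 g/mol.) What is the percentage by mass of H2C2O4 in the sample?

Total n(KOH) added = 0.3631 x 0.03128 = 0.01136 mol.
n(HNO3) used = 0.1552 x 0.02411 = 0.003742 mol, which equals the excess n(KOH).
So n(KOH) consumed by the sample = 0.01136 - 0.003742 = 0.007616 mol.
n(H2C2O4) = 0.007616 / 2 = 0.003808 mol.
mass H2C2O4 = 0.003808 x 90.03 = 0.3428 g, so %H2C2O4 = 0.3428/0.4891 x 100 = 70.1%.

70.1%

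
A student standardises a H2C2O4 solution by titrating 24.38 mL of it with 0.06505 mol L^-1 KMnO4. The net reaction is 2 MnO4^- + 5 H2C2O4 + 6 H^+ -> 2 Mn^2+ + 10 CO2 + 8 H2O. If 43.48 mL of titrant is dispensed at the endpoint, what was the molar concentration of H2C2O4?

n(KMnO4) = 0.06505 x 0.04348 = 0.002828 mol.
From the balanced equation, 2 mol KMnO4 reacts with 5 mol H2C2O4, so n(H2C2O4) = 0.002828 x 5/2 = 0.007071 mol.
[H2C2O4] = 0.007071 / 0.02438 L = 0.290 M.

0.290 M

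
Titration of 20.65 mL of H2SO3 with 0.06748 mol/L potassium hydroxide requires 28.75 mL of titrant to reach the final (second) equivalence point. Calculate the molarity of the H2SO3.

0.0470 M

n(KOH) = 0.06748 x 0.02875 = 0.001940 mol.
At the final (second) equivalence point, 2 mol OH^- react per mol H2SO3, so n(H2SO3) = 0.001940 / 2 = 0.0009700 mol.
[H2SO3] = 0.0009700 / 0.02065 L = 0.0470 M.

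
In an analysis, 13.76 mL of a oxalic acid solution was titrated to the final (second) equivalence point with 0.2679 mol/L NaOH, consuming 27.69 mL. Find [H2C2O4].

n(NaOH) = 0.2679 x 0.02769 = 0.007418 mol.
At the final (second) equivalence point, 2 mol OH^- react per mol H2C2O4, so n(H2C2O4) = 0.007418 / 2 = 0.003709 mol.
[H2C2O4] = 0.003709 / 0.01376 L = 0.270 M.

0.270 M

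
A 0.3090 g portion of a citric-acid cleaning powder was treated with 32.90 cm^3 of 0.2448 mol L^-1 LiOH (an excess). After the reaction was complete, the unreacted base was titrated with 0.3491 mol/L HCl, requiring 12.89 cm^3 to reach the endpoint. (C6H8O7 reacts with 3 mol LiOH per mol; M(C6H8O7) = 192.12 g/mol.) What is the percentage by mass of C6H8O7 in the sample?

Total n(LiOH) added = 0.2448 x 0.03290 = 0.008054 mol.
n(HCl) used = 0.3491 x 0.01289 = 0.004500 mol, which equals the excess n(LiOH).
So n(LiOH) consumed by the sample = 0.008054 - 0.004500 = 0.003554 mol.
n(C6H8O7) = 0.003554 / 3 = 0.001185 mol.
mass C6H8O7 = 0.001185 x 192.12 = 0.2276 g, so %C6H8O7 = 0.2276/0.3090 x 100 = 73.7%.

73.7%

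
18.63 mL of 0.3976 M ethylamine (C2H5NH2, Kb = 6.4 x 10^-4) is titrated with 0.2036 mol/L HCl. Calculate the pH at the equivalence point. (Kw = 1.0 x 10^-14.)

5.84

n(C2H5NH2) = 0.3976 x 0.01863 = 0.007407 mol; V(HCl) at equivalence = 0.007407/0.2036 = 0.03638 L.
At equivalence the base is fully converted to C2H5NH3+; total volume = 0.05501 L, so [C2H5NH3+] = 0.007407/0.05501 = 0.1346 M.
Ka(C2H5NH3+) = Kw/Kb = 1.0e-14 / 6.4 x 10^-4 = 1.56e-11.
[H^+] = sqrt(Ka x [C2H5NH3+]) = sqrt(1.56e-11 x 0.1346) = 1.45e-6 M.
pH = -log(1.45e-6) = 5.84.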